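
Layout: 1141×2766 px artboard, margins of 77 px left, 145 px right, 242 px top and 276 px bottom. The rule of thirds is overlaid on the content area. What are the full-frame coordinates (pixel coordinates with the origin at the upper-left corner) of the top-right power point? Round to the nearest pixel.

(690, 991)

Content width = 1141 − 77 − 145 = 919 px; content height = 2766 − 242 − 276 = 2248 px.
Top-right is two-thirds across and one-third down within the content area.
x = 77 + 2 × 919/3 = 77 + 612.67 ≈ 690
y = 242 + 1 × 2248/3 = 242 + 749.33 ≈ 991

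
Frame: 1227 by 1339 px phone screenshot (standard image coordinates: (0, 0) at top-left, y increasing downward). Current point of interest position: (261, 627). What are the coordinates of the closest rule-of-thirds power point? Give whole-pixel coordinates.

(409, 446)

Third lines: x ∈ {409, 818}, y ∈ {446, 893}.
261 is closer to x = 409; 627 is closer to y = 446.
So the nearest intersection is the upper-left power point.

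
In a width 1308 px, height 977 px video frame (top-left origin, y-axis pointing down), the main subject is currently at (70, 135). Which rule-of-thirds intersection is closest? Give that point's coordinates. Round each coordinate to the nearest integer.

x = 436 px, y = 326 px

Third lines: x ∈ {436, 872}, y ∈ {326, 651}.
70 is closer to x = 436; 135 is closer to y = 326.
So the nearest intersection is the upper-left power point.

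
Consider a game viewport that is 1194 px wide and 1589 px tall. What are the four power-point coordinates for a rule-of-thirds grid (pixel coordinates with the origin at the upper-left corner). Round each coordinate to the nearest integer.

(398, 530), (796, 530), (398, 1059), (796, 1059)

One third of 1194 is 398; one third of 1589 is 529.67.
Vertical third lines at x = 398 and x = 796; horizontal third lines at y = 530 and y = 1059.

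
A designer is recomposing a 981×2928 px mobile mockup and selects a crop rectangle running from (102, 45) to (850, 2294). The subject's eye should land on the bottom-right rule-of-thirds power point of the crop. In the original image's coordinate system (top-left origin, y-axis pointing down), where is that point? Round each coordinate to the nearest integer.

x = 601 px, y = 1544 px

Crop width = 850 − 102 = 748 px; one third is 249.33 px.
Crop height = 2294 − 45 = 2249 px; one third is 749.67 px.
The bottom-right point is two-thirds across and two-thirds down within the crop:
x = 102 + 2 × 249.33 ≈ 601; y = 45 + 2 × 749.67 ≈ 1544.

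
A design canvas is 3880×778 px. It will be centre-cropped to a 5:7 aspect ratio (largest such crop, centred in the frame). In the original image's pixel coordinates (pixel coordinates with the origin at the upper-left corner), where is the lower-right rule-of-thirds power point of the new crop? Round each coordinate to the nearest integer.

3880/778 > 5/7, so the 5:7 crop keeps the full height 778 and trims width to 778 × 5/7 = 555.71 px.
Left offset = (3880 − 555.71)/2 = 1662.14 px; top offset = 0.
Lower-right is two-thirds across and two-thirds down within the crop:
x = 1662.14 + 2 × 555.71/3 ≈ 2033; y = 0.00 + 2 × 778.00/3 ≈ 519.

x = 2033 px, y = 519 px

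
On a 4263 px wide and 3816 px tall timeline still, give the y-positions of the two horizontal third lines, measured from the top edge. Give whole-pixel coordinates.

1272 px and 2544 px

3816 / 3 = 1272, so the horizontal lines sit at one and two thirds of 3816.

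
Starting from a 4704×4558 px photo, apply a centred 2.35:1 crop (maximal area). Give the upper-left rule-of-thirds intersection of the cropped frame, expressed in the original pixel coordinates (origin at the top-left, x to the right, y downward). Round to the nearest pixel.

4704/4558 < 2.35/1, so the 2.35:1 crop keeps the full width 4704 and trims height to 4704 × 1/2.35 = 2001.70 px.
Top offset = (4558 − 2001.70)/2 = 1278.15 px; left offset = 0.
Upper-left is one-third across and one-third down within the crop:
x = 0.00 + 1 × 4704.00/3 ≈ 1568; y = 1278.15 + 1 × 2001.70/3 ≈ 1945.

x = 1568 px, y = 1945 px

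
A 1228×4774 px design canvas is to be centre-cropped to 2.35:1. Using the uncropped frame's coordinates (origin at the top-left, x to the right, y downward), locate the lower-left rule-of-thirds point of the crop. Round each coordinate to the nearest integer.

1228/4774 < 2.35/1, so the 2.35:1 crop keeps the full width 1228 and trims height to 1228 × 1/2.35 = 522.55 px.
Top offset = (4774 − 522.55)/2 = 2125.72 px; left offset = 0.
Lower-left is one-third across and two-thirds down within the crop:
x = 0.00 + 1 × 1228.00/3 ≈ 409; y = 2125.72 + 2 × 522.55/3 ≈ 2474.

(409, 2474)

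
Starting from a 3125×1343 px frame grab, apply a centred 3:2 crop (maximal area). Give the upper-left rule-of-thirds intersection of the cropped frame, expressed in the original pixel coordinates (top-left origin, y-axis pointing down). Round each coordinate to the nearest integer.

3125/1343 > 3/2, so the 3:2 crop keeps the full height 1343 and trims width to 1343 × 3/2 = 2014.50 px.
Left offset = (3125 − 2014.50)/2 = 555.25 px; top offset = 0.
Upper-left is one-third across and one-third down within the crop:
x = 555.25 + 1 × 2014.50/3 ≈ 1227; y = 0.00 + 1 × 1343.00/3 ≈ 448.

(1227, 448)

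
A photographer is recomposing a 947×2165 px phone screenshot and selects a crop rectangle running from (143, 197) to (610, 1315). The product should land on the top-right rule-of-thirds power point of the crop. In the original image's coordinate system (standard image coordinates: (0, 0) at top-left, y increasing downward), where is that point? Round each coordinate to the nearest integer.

Crop width = 610 − 143 = 467 px; one third is 155.67 px.
Crop height = 1315 − 197 = 1118 px; one third is 372.67 px.
The top-right point is two-thirds across and one-third down within the crop:
x = 143 + 2 × 155.67 ≈ 454; y = 197 + 1 × 372.67 ≈ 570.

(454, 570)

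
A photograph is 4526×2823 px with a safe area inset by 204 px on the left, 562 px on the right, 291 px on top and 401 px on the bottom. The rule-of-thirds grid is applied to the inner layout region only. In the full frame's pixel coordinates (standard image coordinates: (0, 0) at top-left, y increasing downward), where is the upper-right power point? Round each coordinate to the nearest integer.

(2711, 1001)

Content width = 4526 − 204 − 562 = 3760 px; content height = 2823 − 291 − 401 = 2131 px.
Upper-right is two-thirds across and one-third down within the inner layout region.
x = 204 + 2 × 3760/3 = 204 + 2506.67 ≈ 2711
y = 291 + 1 × 2131/3 = 291 + 710.33 ≈ 1001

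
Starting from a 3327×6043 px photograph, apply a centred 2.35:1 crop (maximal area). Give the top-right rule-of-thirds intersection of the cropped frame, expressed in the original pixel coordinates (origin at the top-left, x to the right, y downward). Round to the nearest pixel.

3327/6043 < 2.35/1, so the 2.35:1 crop keeps the full width 3327 and trims height to 3327 × 1/2.35 = 1415.74 px.
Top offset = (6043 − 1415.74)/2 = 2313.63 px; left offset = 0.
Top-right is two-thirds across and one-third down within the crop:
x = 0.00 + 2 × 3327.00/3 ≈ 2218; y = 2313.63 + 1 × 1415.74/3 ≈ 2786.

(2218, 2786)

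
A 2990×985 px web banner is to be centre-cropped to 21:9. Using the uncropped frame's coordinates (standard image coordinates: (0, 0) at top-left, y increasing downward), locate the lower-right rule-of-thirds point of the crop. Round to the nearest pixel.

2990/985 > 21/9, so the 21:9 crop keeps the full height 985 and trims width to 985 × 21/9 = 2298.33 px.
Left offset = (2990 − 2298.33)/2 = 345.83 px; top offset = 0.
Lower-right is two-thirds across and two-thirds down within the crop:
x = 345.83 + 2 × 2298.33/3 ≈ 1878; y = 0.00 + 2 × 985.00/3 ≈ 657.

(1878, 657)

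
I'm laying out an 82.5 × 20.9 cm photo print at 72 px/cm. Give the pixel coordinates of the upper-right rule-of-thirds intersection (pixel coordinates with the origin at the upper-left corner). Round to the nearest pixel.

(3960, 502)

In pixels the canvas is 82.5 × 72 = 5940 wide and 20.9 × 72 = 1504.8 tall.
The upper-right point is two-thirds across and one-third down:
x = 2 × 5940/3 ≈ 3960; y = 1 × 1504.8/3 ≈ 502.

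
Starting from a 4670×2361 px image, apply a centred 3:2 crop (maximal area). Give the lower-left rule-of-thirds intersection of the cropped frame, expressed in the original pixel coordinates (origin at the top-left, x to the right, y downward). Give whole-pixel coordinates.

x = 1745 px, y = 1574 px

4670/2361 > 3/2, so the 3:2 crop keeps the full height 2361 and trims width to 2361 × 3/2 = 3541.50 px.
Left offset = (4670 − 3541.50)/2 = 564.25 px; top offset = 0.
Lower-left is one-third across and two-thirds down within the crop:
x = 564.25 + 1 × 3541.50/3 ≈ 1745; y = 0.00 + 2 × 2361.00/3 ≈ 1574.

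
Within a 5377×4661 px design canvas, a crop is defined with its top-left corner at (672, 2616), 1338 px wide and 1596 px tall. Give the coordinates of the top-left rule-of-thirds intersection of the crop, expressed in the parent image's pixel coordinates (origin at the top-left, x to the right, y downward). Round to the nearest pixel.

(1118, 3148)

One third of the crop width 1338 is 446.00 px.
One third of the crop height 1596 is 532.00 px.
The top-left point is one-third across and one-third down within the crop:
x = 672 + 1 × 446.00 ≈ 1118; y = 2616 + 1 × 532.00 ≈ 3148.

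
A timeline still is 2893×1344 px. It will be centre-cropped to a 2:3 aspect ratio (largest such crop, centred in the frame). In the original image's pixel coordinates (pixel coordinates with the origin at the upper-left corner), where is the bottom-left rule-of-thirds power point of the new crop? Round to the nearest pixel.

2893/1344 > 2/3, so the 2:3 crop keeps the full height 1344 and trims width to 1344 × 2/3 = 896.00 px.
Left offset = (2893 − 896.00)/2 = 998.50 px; top offset = 0.
Bottom-left is one-third across and two-thirds down within the crop:
x = 998.50 + 1 × 896.00/3 ≈ 1297; y = 0.00 + 2 × 1344.00/3 ≈ 896.

x = 1297 px, y = 896 px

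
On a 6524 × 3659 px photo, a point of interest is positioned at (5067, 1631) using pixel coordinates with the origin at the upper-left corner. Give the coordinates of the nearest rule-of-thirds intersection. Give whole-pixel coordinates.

Third lines: x ∈ {2175, 4349}, y ∈ {1220, 2439}.
5067 is closer to x = 4349; 1631 is closer to y = 1220.
So the nearest intersection is the upper-right power point.

(4349, 1220)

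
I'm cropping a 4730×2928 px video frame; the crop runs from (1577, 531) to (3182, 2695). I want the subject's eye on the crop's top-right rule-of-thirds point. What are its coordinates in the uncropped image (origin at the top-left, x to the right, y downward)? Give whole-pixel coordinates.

x = 2647 px, y = 1252 px

Crop width = 3182 − 1577 = 1605 px; one third is 535.00 px.
Crop height = 2695 − 531 = 2164 px; one third is 721.33 px.
The top-right point is two-thirds across and one-third down within the crop:
x = 1577 + 2 × 535.00 ≈ 2647; y = 531 + 1 × 721.33 ≈ 1252.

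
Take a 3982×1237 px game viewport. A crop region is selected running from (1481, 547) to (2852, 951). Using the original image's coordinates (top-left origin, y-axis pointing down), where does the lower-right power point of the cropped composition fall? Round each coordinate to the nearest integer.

Crop width = 2852 − 1481 = 1371 px; one third is 457.00 px.
Crop height = 951 − 547 = 404 px; one third is 134.67 px.
The lower-right point is two-thirds across and two-thirds down within the crop:
x = 1481 + 2 × 457.00 ≈ 2395; y = 547 + 2 × 134.67 ≈ 816.

x = 2395 px, y = 816 px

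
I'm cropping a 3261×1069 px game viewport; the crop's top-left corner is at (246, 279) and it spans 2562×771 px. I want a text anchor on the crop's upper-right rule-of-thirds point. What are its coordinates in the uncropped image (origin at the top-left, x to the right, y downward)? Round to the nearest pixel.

(1954, 536)

One third of the crop width 2562 is 854.00 px.
One third of the crop height 771 is 257.00 px.
The upper-right point is two-thirds across and one-third down within the crop:
x = 246 + 2 × 854.00 ≈ 1954; y = 279 + 1 × 257.00 ≈ 536.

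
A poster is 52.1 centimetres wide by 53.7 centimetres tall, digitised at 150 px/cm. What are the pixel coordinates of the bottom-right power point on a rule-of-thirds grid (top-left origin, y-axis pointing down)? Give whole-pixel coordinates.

(5210, 5370)

In pixels the canvas is 52.1 × 150 = 7815 wide and 53.7 × 150 = 8055 tall.
The bottom-right point is two-thirds across and two-thirds down:
x = 2 × 7815/3 ≈ 5210; y = 2 × 8055/3 ≈ 5370.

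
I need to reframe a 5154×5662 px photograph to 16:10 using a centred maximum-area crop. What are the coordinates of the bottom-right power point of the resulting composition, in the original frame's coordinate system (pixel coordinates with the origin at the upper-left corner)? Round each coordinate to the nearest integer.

x = 3436 px, y = 3368 px

5154/5662 < 16/10, so the 16:10 crop keeps the full width 5154 and trims height to 5154 × 10/16 = 3221.25 px.
Top offset = (5662 − 3221.25)/2 = 1220.38 px; left offset = 0.
Bottom-right is two-thirds across and two-thirds down within the crop:
x = 0.00 + 2 × 5154.00/3 ≈ 3436; y = 1220.38 + 2 × 3221.25/3 ≈ 3368.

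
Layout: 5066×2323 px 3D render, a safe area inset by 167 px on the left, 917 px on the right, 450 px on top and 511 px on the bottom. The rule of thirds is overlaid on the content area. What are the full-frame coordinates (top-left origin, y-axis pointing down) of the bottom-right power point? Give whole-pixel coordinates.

Content width = 5066 − 167 − 917 = 3982 px; content height = 2323 − 450 − 511 = 1362 px.
Bottom-right is two-thirds across and two-thirds down within the content area.
x = 167 + 2 × 3982/3 = 167 + 2654.67 ≈ 2822
y = 450 + 2 × 1362/3 = 450 + 908.00 ≈ 1358

(2822, 1358)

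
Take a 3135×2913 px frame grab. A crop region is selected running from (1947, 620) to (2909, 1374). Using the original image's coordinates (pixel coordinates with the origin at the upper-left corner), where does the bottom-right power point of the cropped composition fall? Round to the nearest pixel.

(2588, 1123)

Crop width = 2909 − 1947 = 962 px; one third is 320.67 px.
Crop height = 1374 − 620 = 754 px; one third is 251.33 px.
The bottom-right point is two-thirds across and two-thirds down within the crop:
x = 1947 + 2 × 320.67 ≈ 2588; y = 620 + 2 × 251.33 ≈ 1123.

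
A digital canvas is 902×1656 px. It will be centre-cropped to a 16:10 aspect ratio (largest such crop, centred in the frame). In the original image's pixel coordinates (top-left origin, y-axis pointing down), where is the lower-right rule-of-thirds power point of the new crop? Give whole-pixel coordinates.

(601, 922)

902/1656 < 16/10, so the 16:10 crop keeps the full width 902 and trims height to 902 × 10/16 = 563.75 px.
Top offset = (1656 − 563.75)/2 = 546.12 px; left offset = 0.
Lower-right is two-thirds across and two-thirds down within the crop:
x = 0.00 + 2 × 902.00/3 ≈ 601; y = 546.12 + 2 × 563.75/3 ≈ 922.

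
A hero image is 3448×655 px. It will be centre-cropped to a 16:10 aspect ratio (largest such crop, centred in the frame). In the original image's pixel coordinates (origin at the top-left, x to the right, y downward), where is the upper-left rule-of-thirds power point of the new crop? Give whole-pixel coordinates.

3448/655 > 16/10, so the 16:10 crop keeps the full height 655 and trims width to 655 × 16/10 = 1048.00 px.
Left offset = (3448 − 1048.00)/2 = 1200.00 px; top offset = 0.
Upper-left is one-third across and one-third down within the crop:
x = 1200.00 + 1 × 1048.00/3 ≈ 1549; y = 0.00 + 1 × 655.00/3 ≈ 218.

(1549, 218)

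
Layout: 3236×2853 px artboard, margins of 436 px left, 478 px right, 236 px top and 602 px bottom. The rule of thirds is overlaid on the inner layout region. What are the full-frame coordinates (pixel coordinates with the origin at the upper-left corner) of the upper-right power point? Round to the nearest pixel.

x = 1984 px, y = 908 px

Content width = 3236 − 436 − 478 = 2322 px; content height = 2853 − 236 − 602 = 2015 px.
Upper-right is two-thirds across and one-third down within the inner layout region.
x = 436 + 2 × 2322/3 = 436 + 1548.00 ≈ 1984
y = 236 + 1 × 2015/3 = 236 + 671.67 ≈ 908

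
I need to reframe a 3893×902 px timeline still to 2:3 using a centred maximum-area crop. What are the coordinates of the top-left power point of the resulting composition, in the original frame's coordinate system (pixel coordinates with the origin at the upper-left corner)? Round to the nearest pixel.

(1846, 301)

3893/902 > 2/3, so the 2:3 crop keeps the full height 902 and trims width to 902 × 2/3 = 601.33 px.
Left offset = (3893 − 601.33)/2 = 1645.83 px; top offset = 0.
Top-left is one-third across and one-third down within the crop:
x = 1645.83 + 1 × 601.33/3 ≈ 1846; y = 0.00 + 1 × 902.00/3 ≈ 301.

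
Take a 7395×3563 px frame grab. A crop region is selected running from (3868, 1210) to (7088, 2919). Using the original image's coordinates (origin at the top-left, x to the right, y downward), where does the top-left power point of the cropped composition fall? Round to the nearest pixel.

x = 4941 px, y = 1780 px

Crop width = 7088 − 3868 = 3220 px; one third is 1073.33 px.
Crop height = 2919 − 1210 = 1709 px; one third is 569.67 px.
The top-left point is one-third across and one-third down within the crop:
x = 3868 + 1 × 1073.33 ≈ 4941; y = 1210 + 1 × 569.67 ≈ 1780.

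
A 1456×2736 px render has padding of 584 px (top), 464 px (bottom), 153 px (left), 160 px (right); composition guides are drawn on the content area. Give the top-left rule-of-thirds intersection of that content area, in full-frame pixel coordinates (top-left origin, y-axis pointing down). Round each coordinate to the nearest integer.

Content width = 1456 − 153 − 160 = 1143 px; content height = 2736 − 584 − 464 = 1688 px.
Top-left is one-third across and one-third down within the content area.
x = 153 + 1 × 1143/3 = 153 + 381.00 ≈ 534
y = 584 + 1 × 1688/3 = 584 + 562.67 ≈ 1147

(534, 1147)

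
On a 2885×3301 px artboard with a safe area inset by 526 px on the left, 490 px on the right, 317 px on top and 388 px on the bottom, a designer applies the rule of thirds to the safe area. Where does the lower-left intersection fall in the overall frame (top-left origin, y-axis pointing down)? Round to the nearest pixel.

(1149, 2048)

Content width = 2885 − 526 − 490 = 1869 px; content height = 3301 − 317 − 388 = 2596 px.
Lower-left is one-third across and two-thirds down within the safe area.
x = 526 + 1 × 1869/3 = 526 + 623.00 ≈ 1149
y = 317 + 2 × 2596/3 = 317 + 1730.67 ≈ 2048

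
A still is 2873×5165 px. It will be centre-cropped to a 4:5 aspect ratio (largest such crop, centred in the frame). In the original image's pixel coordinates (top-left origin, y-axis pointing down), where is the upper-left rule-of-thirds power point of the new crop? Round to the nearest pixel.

2873/5165 < 4/5, so the 4:5 crop keeps the full width 2873 and trims height to 2873 × 5/4 = 3591.25 px.
Top offset = (5165 − 3591.25)/2 = 786.88 px; left offset = 0.
Upper-left is one-third across and one-third down within the crop:
x = 0.00 + 1 × 2873.00/3 ≈ 958; y = 786.88 + 1 × 3591.25/3 ≈ 1984.

(958, 1984)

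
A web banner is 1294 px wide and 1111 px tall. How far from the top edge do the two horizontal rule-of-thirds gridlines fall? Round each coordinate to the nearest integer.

1111 / 3 = 370.33, so the horizontal lines sit at one and two thirds of 1111.

y = 370 px and y = 741 px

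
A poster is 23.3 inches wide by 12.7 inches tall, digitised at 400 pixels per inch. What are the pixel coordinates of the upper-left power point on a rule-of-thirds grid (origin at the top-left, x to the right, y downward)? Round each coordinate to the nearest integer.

In pixels the canvas is 23.3 × 400 = 9320 wide and 12.7 × 400 = 5080 tall.
The upper-left point is one-third across and one-third down:
x = 1 × 9320/3 ≈ 3107; y = 1 × 5080/3 ≈ 1693.

(3107, 1693)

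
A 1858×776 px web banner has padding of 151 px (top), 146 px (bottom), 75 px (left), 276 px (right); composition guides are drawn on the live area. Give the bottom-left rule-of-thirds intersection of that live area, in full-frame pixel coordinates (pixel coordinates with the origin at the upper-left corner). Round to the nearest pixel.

Content width = 1858 − 75 − 276 = 1507 px; content height = 776 − 151 − 146 = 479 px.
Bottom-left is one-third across and two-thirds down within the live area.
x = 75 + 1 × 1507/3 = 75 + 502.33 ≈ 577
y = 151 + 2 × 479/3 = 151 + 319.33 ≈ 470

(577, 470)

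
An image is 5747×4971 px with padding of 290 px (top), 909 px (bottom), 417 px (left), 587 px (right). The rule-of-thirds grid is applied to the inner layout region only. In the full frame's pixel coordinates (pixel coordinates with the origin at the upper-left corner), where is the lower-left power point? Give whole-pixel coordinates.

Content width = 5747 − 417 − 587 = 4743 px; content height = 4971 − 290 − 909 = 3772 px.
Lower-left is one-third across and two-thirds down within the inner layout region.
x = 417 + 1 × 4743/3 = 417 + 1581.00 ≈ 1998
y = 290 + 2 × 3772/3 = 290 + 2514.67 ≈ 2805

x = 1998 px, y = 2805 px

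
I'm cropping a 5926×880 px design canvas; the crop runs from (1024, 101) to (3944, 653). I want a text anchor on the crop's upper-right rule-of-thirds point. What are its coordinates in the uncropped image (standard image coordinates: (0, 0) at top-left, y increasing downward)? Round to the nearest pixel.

(2971, 285)

Crop width = 3944 − 1024 = 2920 px; one third is 973.33 px.
Crop height = 653 − 101 = 552 px; one third is 184.00 px.
The upper-right point is two-thirds across and one-third down within the crop:
x = 1024 + 2 × 973.33 ≈ 2971; y = 101 + 1 × 184.00 ≈ 285.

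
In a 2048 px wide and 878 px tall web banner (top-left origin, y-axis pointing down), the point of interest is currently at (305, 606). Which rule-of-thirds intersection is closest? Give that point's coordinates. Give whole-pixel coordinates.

Third lines: x ∈ {683, 1365}, y ∈ {293, 585}.
305 is closer to x = 683; 606 is closer to y = 585.
So the nearest intersection is the lower-left power point.

(683, 585)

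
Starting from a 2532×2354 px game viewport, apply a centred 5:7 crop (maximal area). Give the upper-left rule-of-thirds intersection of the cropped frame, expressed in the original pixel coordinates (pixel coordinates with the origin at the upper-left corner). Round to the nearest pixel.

2532/2354 > 5/7, so the 5:7 crop keeps the full height 2354 and trims width to 2354 × 5/7 = 1681.43 px.
Left offset = (2532 − 1681.43)/2 = 425.29 px; top offset = 0.
Upper-left is one-third across and one-third down within the crop:
x = 425.29 + 1 × 1681.43/3 ≈ 986; y = 0.00 + 1 × 2354.00/3 ≈ 785.

(986, 785)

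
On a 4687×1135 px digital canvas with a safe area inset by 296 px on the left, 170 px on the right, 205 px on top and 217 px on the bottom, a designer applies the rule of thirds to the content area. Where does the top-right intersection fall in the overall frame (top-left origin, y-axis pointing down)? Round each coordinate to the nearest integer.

Content width = 4687 − 296 − 170 = 4221 px; content height = 1135 − 205 − 217 = 713 px.
Top-right is two-thirds across and one-third down within the content area.
x = 296 + 2 × 4221/3 = 296 + 2814.00 ≈ 3110
y = 205 + 1 × 713/3 = 205 + 237.67 ≈ 443

x = 3110 px, y = 443 px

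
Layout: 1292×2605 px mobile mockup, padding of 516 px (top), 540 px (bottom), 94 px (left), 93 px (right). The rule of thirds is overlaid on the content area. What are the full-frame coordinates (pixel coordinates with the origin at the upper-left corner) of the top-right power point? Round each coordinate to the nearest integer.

x = 831 px, y = 1032 px

Content width = 1292 − 94 − 93 = 1105 px; content height = 2605 − 516 − 540 = 1549 px.
Top-right is two-thirds across and one-third down within the content area.
x = 94 + 2 × 1105/3 = 94 + 736.67 ≈ 831
y = 516 + 1 × 1549/3 = 516 + 516.33 ≈ 1032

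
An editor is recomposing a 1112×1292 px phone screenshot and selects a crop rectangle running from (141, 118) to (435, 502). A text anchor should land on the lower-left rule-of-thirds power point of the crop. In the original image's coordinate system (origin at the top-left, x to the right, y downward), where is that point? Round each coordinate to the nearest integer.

x = 239 px, y = 374 px

Crop width = 435 − 141 = 294 px; one third is 98.00 px.
Crop height = 502 − 118 = 384 px; one third is 128.00 px.
The lower-left point is one-third across and two-thirds down within the crop:
x = 141 + 1 × 98.00 ≈ 239; y = 118 + 2 × 128.00 ≈ 374.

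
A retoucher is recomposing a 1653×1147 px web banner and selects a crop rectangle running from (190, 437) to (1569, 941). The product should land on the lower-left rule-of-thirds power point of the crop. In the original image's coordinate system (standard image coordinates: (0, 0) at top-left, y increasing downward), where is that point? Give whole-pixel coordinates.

Crop width = 1569 − 190 = 1379 px; one third is 459.67 px.
Crop height = 941 − 437 = 504 px; one third is 168.00 px.
The lower-left point is one-third across and two-thirds down within the crop:
x = 190 + 1 × 459.67 ≈ 650; y = 437 + 2 × 168.00 ≈ 773.

x = 650 px, y = 773 px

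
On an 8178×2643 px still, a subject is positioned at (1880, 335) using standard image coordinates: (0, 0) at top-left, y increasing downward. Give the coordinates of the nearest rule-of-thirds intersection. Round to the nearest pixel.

Third lines: x ∈ {2726, 5452}, y ∈ {881, 1762}.
1880 is closer to x = 2726; 335 is closer to y = 881.
So the nearest intersection is the upper-left power point.

x = 2726 px, y = 881 px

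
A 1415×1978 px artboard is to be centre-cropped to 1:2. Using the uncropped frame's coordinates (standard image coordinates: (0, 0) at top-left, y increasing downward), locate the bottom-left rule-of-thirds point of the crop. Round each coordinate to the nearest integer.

1415/1978 > 1/2, so the 1:2 crop keeps the full height 1978 and trims width to 1978 × 1/2 = 989.00 px.
Left offset = (1415 − 989.00)/2 = 213.00 px; top offset = 0.
Bottom-left is one-third across and two-thirds down within the crop:
x = 213.00 + 1 × 989.00/3 ≈ 543; y = 0.00 + 2 × 1978.00/3 ≈ 1319.

x = 543 px, y = 1319 px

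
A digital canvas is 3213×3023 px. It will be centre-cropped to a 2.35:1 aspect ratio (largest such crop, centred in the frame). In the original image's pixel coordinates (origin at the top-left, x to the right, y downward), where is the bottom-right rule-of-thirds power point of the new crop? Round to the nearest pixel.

(2142, 1739)

3213/3023 < 2.35/1, so the 2.35:1 crop keeps the full width 3213 and trims height to 3213 × 1/2.35 = 1367.23 px.
Top offset = (3023 − 1367.23)/2 = 827.88 px; left offset = 0.
Bottom-right is two-thirds across and two-thirds down within the crop:
x = 0.00 + 2 × 3213.00/3 ≈ 2142; y = 827.88 + 2 × 1367.23/3 ≈ 1739.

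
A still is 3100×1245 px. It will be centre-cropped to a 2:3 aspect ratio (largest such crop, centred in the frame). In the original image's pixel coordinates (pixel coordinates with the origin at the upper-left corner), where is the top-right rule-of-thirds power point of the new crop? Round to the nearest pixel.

(1688, 415)

3100/1245 > 2/3, so the 2:3 crop keeps the full height 1245 and trims width to 1245 × 2/3 = 830.00 px.
Left offset = (3100 − 830.00)/2 = 1135.00 px; top offset = 0.
Top-right is two-thirds across and one-third down within the crop:
x = 1135.00 + 2 × 830.00/3 ≈ 1688; y = 0.00 + 1 × 1245.00/3 ≈ 415.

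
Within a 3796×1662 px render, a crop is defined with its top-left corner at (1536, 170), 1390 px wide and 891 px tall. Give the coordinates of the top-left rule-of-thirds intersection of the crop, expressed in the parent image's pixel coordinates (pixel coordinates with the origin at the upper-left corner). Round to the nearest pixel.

One third of the crop width 1390 is 463.33 px.
One third of the crop height 891 is 297.00 px.
The top-left point is one-third across and one-third down within the crop:
x = 1536 + 1 × 463.33 ≈ 1999; y = 170 + 1 × 297.00 ≈ 467.

x = 1999 px, y = 467 px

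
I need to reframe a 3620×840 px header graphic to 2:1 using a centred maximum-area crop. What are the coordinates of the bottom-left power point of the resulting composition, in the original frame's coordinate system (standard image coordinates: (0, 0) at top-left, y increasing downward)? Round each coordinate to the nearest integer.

3620/840 > 2/1, so the 2:1 crop keeps the full height 840 and trims width to 840 × 2/1 = 1680.00 px.
Left offset = (3620 − 1680.00)/2 = 970.00 px; top offset = 0.
Bottom-left is one-third across and two-thirds down within the crop:
x = 970.00 + 1 × 1680.00/3 ≈ 1530; y = 0.00 + 2 × 840.00/3 ≈ 560.

x = 1530 px, y = 560 px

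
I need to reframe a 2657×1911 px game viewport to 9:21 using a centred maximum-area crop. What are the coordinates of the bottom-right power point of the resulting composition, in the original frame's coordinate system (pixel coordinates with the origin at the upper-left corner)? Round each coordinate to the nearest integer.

2657/1911 > 9/21, so the 9:21 crop keeps the full height 1911 and trims width to 1911 × 9/21 = 819.00 px.
Left offset = (2657 − 819.00)/2 = 919.00 px; top offset = 0.
Bottom-right is two-thirds across and two-thirds down within the crop:
x = 919.00 + 2 × 819.00/3 ≈ 1465; y = 0.00 + 2 × 1911.00/3 ≈ 1274.

x = 1465 px, y = 1274 px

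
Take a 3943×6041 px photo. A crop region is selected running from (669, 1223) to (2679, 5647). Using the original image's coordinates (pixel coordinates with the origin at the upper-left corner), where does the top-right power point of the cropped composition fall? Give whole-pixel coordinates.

Crop width = 2679 − 669 = 2010 px; one third is 670.00 px.
Crop height = 5647 − 1223 = 4424 px; one third is 1474.67 px.
The top-right point is two-thirds across and one-third down within the crop:
x = 669 + 2 × 670.00 ≈ 2009; y = 1223 + 1 × 1474.67 ≈ 2698.

x = 2009 px, y = 2698 px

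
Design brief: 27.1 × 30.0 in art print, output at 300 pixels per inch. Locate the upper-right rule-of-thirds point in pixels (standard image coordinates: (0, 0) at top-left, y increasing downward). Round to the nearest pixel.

(5420, 3000)

In pixels the canvas is 27.1 × 300 = 8130 wide and 30.0 × 300 = 9000 tall.
The upper-right point is two-thirds across and one-third down:
x = 2 × 8130/3 ≈ 5420; y = 1 × 9000/3 ≈ 3000.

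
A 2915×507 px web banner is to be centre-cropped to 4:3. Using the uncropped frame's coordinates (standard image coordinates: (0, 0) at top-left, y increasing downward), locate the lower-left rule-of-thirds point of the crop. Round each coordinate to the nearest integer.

(1345, 338)

2915/507 > 4/3, so the 4:3 crop keeps the full height 507 and trims width to 507 × 4/3 = 676.00 px.
Left offset = (2915 − 676.00)/2 = 1119.50 px; top offset = 0.
Lower-left is one-third across and two-thirds down within the crop:
x = 1119.50 + 1 × 676.00/3 ≈ 1345; y = 0.00 + 2 × 507.00/3 ≈ 338.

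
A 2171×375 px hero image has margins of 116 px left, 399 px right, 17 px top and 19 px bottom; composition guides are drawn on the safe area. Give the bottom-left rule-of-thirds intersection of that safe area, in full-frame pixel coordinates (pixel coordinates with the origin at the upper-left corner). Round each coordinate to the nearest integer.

x = 668 px, y = 243 px

Content width = 2171 − 116 − 399 = 1656 px; content height = 375 − 17 − 19 = 339 px.
Bottom-left is one-third across and two-thirds down within the safe area.
x = 116 + 1 × 1656/3 = 116 + 552.00 ≈ 668
y = 17 + 2 × 339/3 = 17 + 226.00 ≈ 243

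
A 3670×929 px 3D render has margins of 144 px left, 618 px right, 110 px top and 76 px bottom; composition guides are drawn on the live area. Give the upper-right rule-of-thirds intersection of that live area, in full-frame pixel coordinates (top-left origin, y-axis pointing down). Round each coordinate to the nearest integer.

Content width = 3670 − 144 − 618 = 2908 px; content height = 929 − 110 − 76 = 743 px.
Upper-right is two-thirds across and one-third down within the live area.
x = 144 + 2 × 2908/3 = 144 + 1938.67 ≈ 2083
y = 110 + 1 × 743/3 = 110 + 247.67 ≈ 358

x = 2083 px, y = 358 px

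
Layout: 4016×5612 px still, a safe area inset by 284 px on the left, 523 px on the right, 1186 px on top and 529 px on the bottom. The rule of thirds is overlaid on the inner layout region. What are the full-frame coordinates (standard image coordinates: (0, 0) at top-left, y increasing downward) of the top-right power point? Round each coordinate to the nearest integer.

Content width = 4016 − 284 − 523 = 3209 px; content height = 5612 − 1186 − 529 = 3897 px.
Top-right is two-thirds across and one-third down within the inner layout region.
x = 284 + 2 × 3209/3 = 284 + 2139.33 ≈ 2423
y = 1186 + 1 × 3897/3 = 1186 + 1299.00 ≈ 2485

x = 2423 px, y = 2485 px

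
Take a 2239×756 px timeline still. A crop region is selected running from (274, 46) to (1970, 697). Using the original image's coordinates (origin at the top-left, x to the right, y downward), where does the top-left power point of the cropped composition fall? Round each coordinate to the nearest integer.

x = 839 px, y = 263 px

Crop width = 1970 − 274 = 1696 px; one third is 565.33 px.
Crop height = 697 − 46 = 651 px; one third is 217.00 px.
The top-left point is one-third across and one-third down within the crop:
x = 274 + 1 × 565.33 ≈ 839; y = 46 + 1 × 217.00 ≈ 263.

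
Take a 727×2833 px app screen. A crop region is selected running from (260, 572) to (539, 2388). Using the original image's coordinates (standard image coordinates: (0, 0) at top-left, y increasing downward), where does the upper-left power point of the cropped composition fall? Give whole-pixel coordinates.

Crop width = 539 − 260 = 279 px; one third is 93.00 px.
Crop height = 2388 − 572 = 1816 px; one third is 605.33 px.
The upper-left point is one-third across and one-third down within the crop:
x = 260 + 1 × 93.00 ≈ 353; y = 572 + 1 × 605.33 ≈ 1177.

(353, 1177)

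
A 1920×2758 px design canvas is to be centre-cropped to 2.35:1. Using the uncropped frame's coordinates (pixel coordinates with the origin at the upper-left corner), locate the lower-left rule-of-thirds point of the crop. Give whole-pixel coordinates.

(640, 1515)

1920/2758 < 2.35/1, so the 2.35:1 crop keeps the full width 1920 and trims height to 1920 × 1/2.35 = 817.02 px.
Top offset = (2758 − 817.02)/2 = 970.49 px; left offset = 0.
Lower-left is one-third across and two-thirds down within the crop:
x = 0.00 + 1 × 1920.00/3 ≈ 640; y = 970.49 + 2 × 817.02/3 ≈ 1515.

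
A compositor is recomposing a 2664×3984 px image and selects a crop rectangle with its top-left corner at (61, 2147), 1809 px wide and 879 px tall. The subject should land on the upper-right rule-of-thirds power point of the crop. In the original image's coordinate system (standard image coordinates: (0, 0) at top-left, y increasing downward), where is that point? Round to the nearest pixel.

(1267, 2440)

One third of the crop width 1809 is 603.00 px.
One third of the crop height 879 is 293.00 px.
The upper-right point is two-thirds across and one-third down within the crop:
x = 61 + 2 × 603.00 ≈ 1267; y = 2147 + 1 × 293.00 ≈ 2440.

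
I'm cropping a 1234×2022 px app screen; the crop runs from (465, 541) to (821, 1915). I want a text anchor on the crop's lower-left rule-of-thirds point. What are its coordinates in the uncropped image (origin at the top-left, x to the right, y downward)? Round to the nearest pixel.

(584, 1457)

Crop width = 821 − 465 = 356 px; one third is 118.67 px.
Crop height = 1915 − 541 = 1374 px; one third is 458.00 px.
The lower-left point is one-third across and two-thirds down within the crop:
x = 465 + 1 × 118.67 ≈ 584; y = 541 + 2 × 458.00 ≈ 1457.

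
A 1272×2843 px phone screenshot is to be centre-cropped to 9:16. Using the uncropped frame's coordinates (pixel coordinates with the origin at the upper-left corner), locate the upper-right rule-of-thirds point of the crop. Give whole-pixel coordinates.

(848, 1045)

1272/2843 < 9/16, so the 9:16 crop keeps the full width 1272 and trims height to 1272 × 16/9 = 2261.33 px.
Top offset = (2843 − 2261.33)/2 = 290.83 px; left offset = 0.
Upper-right is two-thirds across and one-third down within the crop:
x = 0.00 + 2 × 1272.00/3 ≈ 848; y = 290.83 + 1 × 2261.33/3 ≈ 1045.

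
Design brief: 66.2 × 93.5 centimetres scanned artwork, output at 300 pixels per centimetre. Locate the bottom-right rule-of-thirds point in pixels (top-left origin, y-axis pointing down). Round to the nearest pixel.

In pixels the canvas is 66.2 × 300 = 19860 wide and 93.5 × 300 = 28050 tall.
The bottom-right point is two-thirds across and two-thirds down:
x = 2 × 19860/3 ≈ 13240; y = 2 × 28050/3 ≈ 18700.

x = 13240 px, y = 18700 px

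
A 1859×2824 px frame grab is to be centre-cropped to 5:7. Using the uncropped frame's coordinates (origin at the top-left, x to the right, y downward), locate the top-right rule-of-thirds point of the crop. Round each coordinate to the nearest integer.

x = 1239 px, y = 978 px

1859/2824 < 5/7, so the 5:7 crop keeps the full width 1859 and trims height to 1859 × 7/5 = 2602.60 px.
Top offset = (2824 − 2602.60)/2 = 110.70 px; left offset = 0.
Top-right is two-thirds across and one-third down within the crop:
x = 0.00 + 2 × 1859.00/3 ≈ 1239; y = 110.70 + 1 × 2602.60/3 ≈ 978.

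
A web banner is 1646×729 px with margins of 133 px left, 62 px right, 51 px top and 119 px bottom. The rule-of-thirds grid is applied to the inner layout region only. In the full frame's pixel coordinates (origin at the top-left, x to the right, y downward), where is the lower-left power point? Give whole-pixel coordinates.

(617, 424)

Content width = 1646 − 133 − 62 = 1451 px; content height = 729 − 51 − 119 = 559 px.
Lower-left is one-third across and two-thirds down within the inner layout region.
x = 133 + 1 × 1451/3 = 133 + 483.67 ≈ 617
y = 51 + 2 × 559/3 = 51 + 372.67 ≈ 424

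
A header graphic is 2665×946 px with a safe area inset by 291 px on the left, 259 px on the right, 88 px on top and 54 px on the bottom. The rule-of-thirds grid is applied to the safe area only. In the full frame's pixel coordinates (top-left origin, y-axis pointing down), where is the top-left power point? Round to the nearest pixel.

x = 996 px, y = 356 px

Content width = 2665 − 291 − 259 = 2115 px; content height = 946 − 88 − 54 = 804 px.
Top-left is one-third across and one-third down within the safe area.
x = 291 + 1 × 2115/3 = 291 + 705.00 ≈ 996
y = 88 + 1 × 804/3 = 88 + 268.00 ≈ 356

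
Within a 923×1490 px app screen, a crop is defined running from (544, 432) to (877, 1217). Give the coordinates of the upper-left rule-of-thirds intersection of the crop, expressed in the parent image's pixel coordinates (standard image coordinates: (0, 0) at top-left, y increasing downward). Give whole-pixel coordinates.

(655, 694)

Crop width = 877 − 544 = 333 px; one third is 111.00 px.
Crop height = 1217 − 432 = 785 px; one third is 261.67 px.
The upper-left point is one-third across and one-third down within the crop:
x = 544 + 1 × 111.00 ≈ 655; y = 432 + 1 × 261.67 ≈ 694.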